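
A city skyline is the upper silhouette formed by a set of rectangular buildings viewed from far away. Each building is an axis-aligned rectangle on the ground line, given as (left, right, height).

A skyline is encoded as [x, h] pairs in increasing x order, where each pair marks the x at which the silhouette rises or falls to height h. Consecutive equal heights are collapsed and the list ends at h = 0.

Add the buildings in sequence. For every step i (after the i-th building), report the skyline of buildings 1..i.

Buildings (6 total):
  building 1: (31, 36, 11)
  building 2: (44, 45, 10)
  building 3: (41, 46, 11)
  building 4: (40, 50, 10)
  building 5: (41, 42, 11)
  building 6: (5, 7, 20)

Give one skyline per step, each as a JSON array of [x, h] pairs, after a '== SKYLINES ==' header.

== SKYLINES ==
[[31,11],[36,0]]
[[31,11],[36,0],[44,10],[45,0]]
[[31,11],[36,0],[41,11],[46,0]]
[[31,11],[36,0],[40,10],[41,11],[46,10],[50,0]]
[[31,11],[36,0],[40,10],[41,11],[46,10],[50,0]]
[[5,20],[7,0],[31,11],[36,0],[40,10],[41,11],[46,10],[50,0]]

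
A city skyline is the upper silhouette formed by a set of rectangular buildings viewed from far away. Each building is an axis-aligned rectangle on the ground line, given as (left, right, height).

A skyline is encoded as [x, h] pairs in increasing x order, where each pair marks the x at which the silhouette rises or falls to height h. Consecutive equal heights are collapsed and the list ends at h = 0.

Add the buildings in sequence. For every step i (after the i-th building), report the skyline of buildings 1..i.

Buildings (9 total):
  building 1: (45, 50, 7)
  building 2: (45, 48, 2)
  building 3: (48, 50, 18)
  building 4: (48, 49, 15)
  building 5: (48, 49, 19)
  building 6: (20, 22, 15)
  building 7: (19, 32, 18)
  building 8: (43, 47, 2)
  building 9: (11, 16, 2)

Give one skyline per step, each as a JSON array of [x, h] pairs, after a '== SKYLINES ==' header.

== SKYLINES ==
[[45,7],[50,0]]
[[45,7],[50,0]]
[[45,7],[48,18],[50,0]]
[[45,7],[48,18],[50,0]]
[[45,7],[48,19],[49,18],[50,0]]
[[20,15],[22,0],[45,7],[48,19],[49,18],[50,0]]
[[19,18],[32,0],[45,7],[48,19],[49,18],[50,0]]
[[19,18],[32,0],[43,2],[45,7],[48,19],[49,18],[50,0]]
[[11,2],[16,0],[19,18],[32,0],[43,2],[45,7],[48,19],[49,18],[50,0]]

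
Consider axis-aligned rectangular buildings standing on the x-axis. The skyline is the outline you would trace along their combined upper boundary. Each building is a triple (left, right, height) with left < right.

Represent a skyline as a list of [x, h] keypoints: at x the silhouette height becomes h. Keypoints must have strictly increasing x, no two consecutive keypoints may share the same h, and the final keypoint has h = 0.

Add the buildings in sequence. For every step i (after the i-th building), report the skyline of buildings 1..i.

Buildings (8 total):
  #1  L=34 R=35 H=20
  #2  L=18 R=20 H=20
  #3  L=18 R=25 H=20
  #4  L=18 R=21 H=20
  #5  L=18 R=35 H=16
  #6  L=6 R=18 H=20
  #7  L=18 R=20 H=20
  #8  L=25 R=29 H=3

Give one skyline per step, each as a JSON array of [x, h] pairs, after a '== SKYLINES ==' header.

== SKYLINES ==
[[34,20],[35,0]]
[[18,20],[20,0],[34,20],[35,0]]
[[18,20],[25,0],[34,20],[35,0]]
[[18,20],[25,0],[34,20],[35,0]]
[[18,20],[25,16],[34,20],[35,0]]
[[6,20],[25,16],[34,20],[35,0]]
[[6,20],[25,16],[34,20],[35,0]]
[[6,20],[25,16],[34,20],[35,0]]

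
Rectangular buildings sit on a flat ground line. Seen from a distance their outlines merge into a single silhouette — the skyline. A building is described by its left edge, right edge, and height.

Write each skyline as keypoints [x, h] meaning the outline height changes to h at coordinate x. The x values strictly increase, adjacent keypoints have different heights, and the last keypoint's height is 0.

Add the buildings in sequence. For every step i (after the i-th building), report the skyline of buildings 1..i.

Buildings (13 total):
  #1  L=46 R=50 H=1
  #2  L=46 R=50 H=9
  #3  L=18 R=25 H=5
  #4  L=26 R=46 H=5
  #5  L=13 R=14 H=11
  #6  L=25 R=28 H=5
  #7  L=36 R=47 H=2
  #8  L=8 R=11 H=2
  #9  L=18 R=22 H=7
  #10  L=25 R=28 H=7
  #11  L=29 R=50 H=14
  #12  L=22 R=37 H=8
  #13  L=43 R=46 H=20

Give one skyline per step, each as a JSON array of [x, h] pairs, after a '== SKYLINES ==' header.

== SKYLINES ==
[[46,1],[50,0]]
[[46,9],[50,0]]
[[18,5],[25,0],[46,9],[50,0]]
[[18,5],[25,0],[26,5],[46,9],[50,0]]
[[13,11],[14,0],[18,5],[25,0],[26,5],[46,9],[50,0]]
[[13,11],[14,0],[18,5],[46,9],[50,0]]
[[13,11],[14,0],[18,5],[46,9],[50,0]]
[[8,2],[11,0],[13,11],[14,0],[18,5],[46,9],[50,0]]
[[8,2],[11,0],[13,11],[14,0],[18,7],[22,5],[46,9],[50,0]]
[[8,2],[11,0],[13,11],[14,0],[18,7],[22,5],[25,7],[28,5],[46,9],[50,0]]
[[8,2],[11,0],[13,11],[14,0],[18,7],[22,5],[25,7],[28,5],[29,14],[50,0]]
[[8,2],[11,0],[13,11],[14,0],[18,7],[22,8],[29,14],[50,0]]
[[8,2],[11,0],[13,11],[14,0],[18,7],[22,8],[29,14],[43,20],[46,14],[50,0]]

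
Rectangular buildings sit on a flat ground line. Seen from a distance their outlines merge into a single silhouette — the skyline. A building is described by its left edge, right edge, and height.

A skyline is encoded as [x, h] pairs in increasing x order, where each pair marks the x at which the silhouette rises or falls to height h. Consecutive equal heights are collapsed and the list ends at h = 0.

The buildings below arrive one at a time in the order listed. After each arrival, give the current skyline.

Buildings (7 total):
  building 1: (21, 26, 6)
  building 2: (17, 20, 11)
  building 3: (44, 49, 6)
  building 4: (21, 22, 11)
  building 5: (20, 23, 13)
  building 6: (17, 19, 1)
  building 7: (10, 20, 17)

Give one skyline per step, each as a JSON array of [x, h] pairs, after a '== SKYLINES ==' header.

== SKYLINES ==
[[21,6],[26,0]]
[[17,11],[20,0],[21,6],[26,0]]
[[17,11],[20,0],[21,6],[26,0],[44,6],[49,0]]
[[17,11],[20,0],[21,11],[22,6],[26,0],[44,6],[49,0]]
[[17,11],[20,13],[23,6],[26,0],[44,6],[49,0]]
[[17,11],[20,13],[23,6],[26,0],[44,6],[49,0]]
[[10,17],[20,13],[23,6],[26,0],[44,6],[49,0]]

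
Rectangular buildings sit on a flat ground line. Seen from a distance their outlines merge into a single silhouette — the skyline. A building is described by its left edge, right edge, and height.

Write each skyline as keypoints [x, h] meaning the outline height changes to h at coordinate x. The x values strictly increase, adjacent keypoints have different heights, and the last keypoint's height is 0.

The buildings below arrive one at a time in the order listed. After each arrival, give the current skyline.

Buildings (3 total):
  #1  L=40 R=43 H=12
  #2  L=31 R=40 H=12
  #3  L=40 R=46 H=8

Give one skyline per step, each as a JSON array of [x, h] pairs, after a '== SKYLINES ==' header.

== SKYLINES ==
[[40,12],[43,0]]
[[31,12],[43,0]]
[[31,12],[43,8],[46,0]]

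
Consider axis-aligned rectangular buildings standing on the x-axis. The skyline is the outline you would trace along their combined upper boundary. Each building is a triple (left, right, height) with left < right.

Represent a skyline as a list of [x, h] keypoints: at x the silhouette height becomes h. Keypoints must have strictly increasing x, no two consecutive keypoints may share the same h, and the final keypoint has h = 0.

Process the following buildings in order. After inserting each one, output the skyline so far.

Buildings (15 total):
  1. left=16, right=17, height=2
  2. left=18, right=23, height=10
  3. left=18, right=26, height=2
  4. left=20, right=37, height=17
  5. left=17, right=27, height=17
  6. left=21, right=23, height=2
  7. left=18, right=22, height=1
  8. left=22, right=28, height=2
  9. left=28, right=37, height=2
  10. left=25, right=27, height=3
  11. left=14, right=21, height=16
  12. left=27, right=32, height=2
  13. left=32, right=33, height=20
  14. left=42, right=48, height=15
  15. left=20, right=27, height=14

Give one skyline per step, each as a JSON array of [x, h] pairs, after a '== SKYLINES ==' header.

== SKYLINES ==
[[16,2],[17,0]]
[[16,2],[17,0],[18,10],[23,0]]
[[16,2],[17,0],[18,10],[23,2],[26,0]]
[[16,2],[17,0],[18,10],[20,17],[37,0]]
[[16,2],[17,17],[37,0]]
[[16,2],[17,17],[37,0]]
[[16,2],[17,17],[37,0]]
[[16,2],[17,17],[37,0]]
[[16,2],[17,17],[37,0]]
[[16,2],[17,17],[37,0]]
[[14,16],[17,17],[37,0]]
[[14,16],[17,17],[37,0]]
[[14,16],[17,17],[32,20],[33,17],[37,0]]
[[14,16],[17,17],[32,20],[33,17],[37,0],[42,15],[48,0]]
[[14,16],[17,17],[32,20],[33,17],[37,0],[42,15],[48,0]]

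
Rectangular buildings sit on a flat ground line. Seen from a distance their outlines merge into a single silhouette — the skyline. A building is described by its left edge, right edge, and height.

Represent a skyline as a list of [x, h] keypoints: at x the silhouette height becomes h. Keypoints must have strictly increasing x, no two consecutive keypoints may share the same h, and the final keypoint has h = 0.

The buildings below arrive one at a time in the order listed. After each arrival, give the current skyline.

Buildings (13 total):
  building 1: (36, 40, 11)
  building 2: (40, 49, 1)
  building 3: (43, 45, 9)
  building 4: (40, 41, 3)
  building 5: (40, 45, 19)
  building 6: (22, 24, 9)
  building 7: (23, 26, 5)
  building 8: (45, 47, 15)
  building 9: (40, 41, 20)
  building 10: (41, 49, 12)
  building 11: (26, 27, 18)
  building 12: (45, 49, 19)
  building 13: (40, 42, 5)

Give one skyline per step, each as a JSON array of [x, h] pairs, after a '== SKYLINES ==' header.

== SKYLINES ==
[[36,11],[40,0]]
[[36,11],[40,1],[49,0]]
[[36,11],[40,1],[43,9],[45,1],[49,0]]
[[36,11],[40,3],[41,1],[43,9],[45,1],[49,0]]
[[36,11],[40,19],[45,1],[49,0]]
[[22,9],[24,0],[36,11],[40,19],[45,1],[49,0]]
[[22,9],[24,5],[26,0],[36,11],[40,19],[45,1],[49,0]]
[[22,9],[24,5],[26,0],[36,11],[40,19],[45,15],[47,1],[49,0]]
[[22,9],[24,5],[26,0],[36,11],[40,20],[41,19],[45,15],[47,1],[49,0]]
[[22,9],[24,5],[26,0],[36,11],[40,20],[41,19],[45,15],[47,12],[49,0]]
[[22,9],[24,5],[26,18],[27,0],[36,11],[40,20],[41,19],[45,15],[47,12],[49,0]]
[[22,9],[24,5],[26,18],[27,0],[36,11],[40,20],[41,19],[49,0]]
[[22,9],[24,5],[26,18],[27,0],[36,11],[40,20],[41,19],[49,0]]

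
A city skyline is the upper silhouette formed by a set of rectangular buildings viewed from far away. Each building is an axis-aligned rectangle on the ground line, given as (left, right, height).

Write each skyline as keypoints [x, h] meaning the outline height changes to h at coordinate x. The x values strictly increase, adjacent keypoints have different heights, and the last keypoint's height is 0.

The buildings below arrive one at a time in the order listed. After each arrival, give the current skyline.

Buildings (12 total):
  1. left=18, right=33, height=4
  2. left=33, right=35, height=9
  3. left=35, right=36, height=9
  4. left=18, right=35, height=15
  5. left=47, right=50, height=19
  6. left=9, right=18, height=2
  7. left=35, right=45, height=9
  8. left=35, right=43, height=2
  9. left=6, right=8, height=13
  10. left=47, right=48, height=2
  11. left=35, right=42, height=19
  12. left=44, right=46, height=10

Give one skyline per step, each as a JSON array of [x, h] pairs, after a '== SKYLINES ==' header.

== SKYLINES ==
[[18,4],[33,0]]
[[18,4],[33,9],[35,0]]
[[18,4],[33,9],[36,0]]
[[18,15],[35,9],[36,0]]
[[18,15],[35,9],[36,0],[47,19],[50,0]]
[[9,2],[18,15],[35,9],[36,0],[47,19],[50,0]]
[[9,2],[18,15],[35,9],[45,0],[47,19],[50,0]]
[[9,2],[18,15],[35,9],[45,0],[47,19],[50,0]]
[[6,13],[8,0],[9,2],[18,15],[35,9],[45,0],[47,19],[50,0]]
[[6,13],[8,0],[9,2],[18,15],[35,9],[45,0],[47,19],[50,0]]
[[6,13],[8,0],[9,2],[18,15],[35,19],[42,9],[45,0],[47,19],[50,0]]
[[6,13],[8,0],[9,2],[18,15],[35,19],[42,9],[44,10],[46,0],[47,19],[50,0]]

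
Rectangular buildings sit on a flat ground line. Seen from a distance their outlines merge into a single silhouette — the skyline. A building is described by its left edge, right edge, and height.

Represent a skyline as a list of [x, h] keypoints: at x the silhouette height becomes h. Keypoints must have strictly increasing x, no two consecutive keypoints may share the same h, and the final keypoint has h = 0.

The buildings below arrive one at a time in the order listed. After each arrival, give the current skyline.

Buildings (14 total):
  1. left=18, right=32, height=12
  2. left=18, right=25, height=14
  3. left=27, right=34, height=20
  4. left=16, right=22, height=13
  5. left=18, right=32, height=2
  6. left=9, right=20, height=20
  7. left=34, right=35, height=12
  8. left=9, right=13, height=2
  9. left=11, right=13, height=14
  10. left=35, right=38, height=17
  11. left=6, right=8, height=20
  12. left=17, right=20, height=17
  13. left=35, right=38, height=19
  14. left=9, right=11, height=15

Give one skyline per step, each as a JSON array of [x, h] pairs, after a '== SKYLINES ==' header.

== SKYLINES ==
[[18,12],[32,0]]
[[18,14],[25,12],[32,0]]
[[18,14],[25,12],[27,20],[34,0]]
[[16,13],[18,14],[25,12],[27,20],[34,0]]
[[16,13],[18,14],[25,12],[27,20],[34,0]]
[[9,20],[20,14],[25,12],[27,20],[34,0]]
[[9,20],[20,14],[25,12],[27,20],[34,12],[35,0]]
[[9,20],[20,14],[25,12],[27,20],[34,12],[35,0]]
[[9,20],[20,14],[25,12],[27,20],[34,12],[35,0]]
[[9,20],[20,14],[25,12],[27,20],[34,12],[35,17],[38,0]]
[[6,20],[8,0],[9,20],[20,14],[25,12],[27,20],[34,12],[35,17],[38,0]]
[[6,20],[8,0],[9,20],[20,14],[25,12],[27,20],[34,12],[35,17],[38,0]]
[[6,20],[8,0],[9,20],[20,14],[25,12],[27,20],[34,12],[35,19],[38,0]]
[[6,20],[8,0],[9,20],[20,14],[25,12],[27,20],[34,12],[35,19],[38,0]]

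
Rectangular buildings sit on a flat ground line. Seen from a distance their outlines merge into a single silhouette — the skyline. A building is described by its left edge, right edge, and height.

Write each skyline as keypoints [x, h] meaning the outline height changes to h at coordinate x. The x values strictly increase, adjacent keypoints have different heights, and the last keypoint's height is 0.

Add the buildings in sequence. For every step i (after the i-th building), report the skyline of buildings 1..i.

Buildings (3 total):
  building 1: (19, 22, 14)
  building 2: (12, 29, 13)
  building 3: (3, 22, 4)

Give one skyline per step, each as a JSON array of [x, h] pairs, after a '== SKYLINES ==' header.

== SKYLINES ==
[[19,14],[22,0]]
[[12,13],[19,14],[22,13],[29,0]]
[[3,4],[12,13],[19,14],[22,13],[29,0]]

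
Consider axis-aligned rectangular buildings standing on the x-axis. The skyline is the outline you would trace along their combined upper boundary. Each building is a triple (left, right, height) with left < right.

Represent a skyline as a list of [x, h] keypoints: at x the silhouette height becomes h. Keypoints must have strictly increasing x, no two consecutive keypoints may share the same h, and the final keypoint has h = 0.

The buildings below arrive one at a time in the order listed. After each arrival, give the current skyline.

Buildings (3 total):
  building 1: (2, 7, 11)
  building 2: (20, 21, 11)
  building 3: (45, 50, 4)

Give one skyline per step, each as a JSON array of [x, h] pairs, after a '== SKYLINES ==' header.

== SKYLINES ==
[[2,11],[7,0]]
[[2,11],[7,0],[20,11],[21,0]]
[[2,11],[7,0],[20,11],[21,0],[45,4],[50,0]]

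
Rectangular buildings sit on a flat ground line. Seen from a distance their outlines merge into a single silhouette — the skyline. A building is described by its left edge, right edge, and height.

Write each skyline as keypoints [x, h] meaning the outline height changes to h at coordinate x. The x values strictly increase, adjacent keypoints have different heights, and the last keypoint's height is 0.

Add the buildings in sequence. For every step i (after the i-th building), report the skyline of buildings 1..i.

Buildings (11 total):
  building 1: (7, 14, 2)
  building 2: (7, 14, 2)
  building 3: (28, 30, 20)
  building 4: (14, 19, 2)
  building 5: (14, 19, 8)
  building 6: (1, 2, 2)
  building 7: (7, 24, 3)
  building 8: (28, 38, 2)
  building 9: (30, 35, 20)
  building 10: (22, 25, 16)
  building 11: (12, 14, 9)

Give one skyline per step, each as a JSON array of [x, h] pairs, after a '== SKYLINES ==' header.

== SKYLINES ==
[[7,2],[14,0]]
[[7,2],[14,0]]
[[7,2],[14,0],[28,20],[30,0]]
[[7,2],[19,0],[28,20],[30,0]]
[[7,2],[14,8],[19,0],[28,20],[30,0]]
[[1,2],[2,0],[7,2],[14,8],[19,0],[28,20],[30,0]]
[[1,2],[2,0],[7,3],[14,8],[19,3],[24,0],[28,20],[30,0]]
[[1,2],[2,0],[7,3],[14,8],[19,3],[24,0],[28,20],[30,2],[38,0]]
[[1,2],[2,0],[7,3],[14,8],[19,3],[24,0],[28,20],[35,2],[38,0]]
[[1,2],[2,0],[7,3],[14,8],[19,3],[22,16],[25,0],[28,20],[35,2],[38,0]]
[[1,2],[2,0],[7,3],[12,9],[14,8],[19,3],[22,16],[25,0],[28,20],[35,2],[38,0]]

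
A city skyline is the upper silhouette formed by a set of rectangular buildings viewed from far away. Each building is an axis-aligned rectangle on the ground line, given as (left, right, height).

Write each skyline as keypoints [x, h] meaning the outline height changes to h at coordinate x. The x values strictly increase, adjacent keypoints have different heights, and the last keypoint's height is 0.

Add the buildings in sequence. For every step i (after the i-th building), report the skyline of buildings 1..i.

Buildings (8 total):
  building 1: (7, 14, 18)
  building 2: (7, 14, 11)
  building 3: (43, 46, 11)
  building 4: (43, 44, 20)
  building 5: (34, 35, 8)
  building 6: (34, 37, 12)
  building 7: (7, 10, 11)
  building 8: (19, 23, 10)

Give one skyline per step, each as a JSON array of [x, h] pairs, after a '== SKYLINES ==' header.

== SKYLINES ==
[[7,18],[14,0]]
[[7,18],[14,0]]
[[7,18],[14,0],[43,11],[46,0]]
[[7,18],[14,0],[43,20],[44,11],[46,0]]
[[7,18],[14,0],[34,8],[35,0],[43,20],[44,11],[46,0]]
[[7,18],[14,0],[34,12],[37,0],[43,20],[44,11],[46,0]]
[[7,18],[14,0],[34,12],[37,0],[43,20],[44,11],[46,0]]
[[7,18],[14,0],[19,10],[23,0],[34,12],[37,0],[43,20],[44,11],[46,0]]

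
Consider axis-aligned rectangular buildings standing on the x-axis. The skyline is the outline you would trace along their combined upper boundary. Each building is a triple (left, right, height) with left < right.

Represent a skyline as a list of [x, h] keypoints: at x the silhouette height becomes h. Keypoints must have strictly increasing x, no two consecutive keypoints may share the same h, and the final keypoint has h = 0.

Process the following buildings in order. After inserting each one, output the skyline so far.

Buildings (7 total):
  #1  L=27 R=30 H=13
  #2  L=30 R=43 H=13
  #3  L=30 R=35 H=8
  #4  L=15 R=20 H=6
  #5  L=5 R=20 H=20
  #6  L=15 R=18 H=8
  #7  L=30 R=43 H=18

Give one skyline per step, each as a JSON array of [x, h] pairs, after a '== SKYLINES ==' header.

== SKYLINES ==
[[27,13],[30,0]]
[[27,13],[43,0]]
[[27,13],[43,0]]
[[15,6],[20,0],[27,13],[43,0]]
[[5,20],[20,0],[27,13],[43,0]]
[[5,20],[20,0],[27,13],[43,0]]
[[5,20],[20,0],[27,13],[30,18],[43,0]]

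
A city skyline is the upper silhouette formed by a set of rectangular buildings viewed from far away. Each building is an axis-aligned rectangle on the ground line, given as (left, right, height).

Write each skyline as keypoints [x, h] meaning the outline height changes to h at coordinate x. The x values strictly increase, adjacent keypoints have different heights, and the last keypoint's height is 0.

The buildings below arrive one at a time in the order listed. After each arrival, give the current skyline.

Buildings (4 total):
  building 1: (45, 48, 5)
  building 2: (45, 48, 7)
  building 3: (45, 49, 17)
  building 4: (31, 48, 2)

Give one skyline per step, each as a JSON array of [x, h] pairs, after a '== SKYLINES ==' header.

== SKYLINES ==
[[45,5],[48,0]]
[[45,7],[48,0]]
[[45,17],[49,0]]
[[31,2],[45,17],[49,0]]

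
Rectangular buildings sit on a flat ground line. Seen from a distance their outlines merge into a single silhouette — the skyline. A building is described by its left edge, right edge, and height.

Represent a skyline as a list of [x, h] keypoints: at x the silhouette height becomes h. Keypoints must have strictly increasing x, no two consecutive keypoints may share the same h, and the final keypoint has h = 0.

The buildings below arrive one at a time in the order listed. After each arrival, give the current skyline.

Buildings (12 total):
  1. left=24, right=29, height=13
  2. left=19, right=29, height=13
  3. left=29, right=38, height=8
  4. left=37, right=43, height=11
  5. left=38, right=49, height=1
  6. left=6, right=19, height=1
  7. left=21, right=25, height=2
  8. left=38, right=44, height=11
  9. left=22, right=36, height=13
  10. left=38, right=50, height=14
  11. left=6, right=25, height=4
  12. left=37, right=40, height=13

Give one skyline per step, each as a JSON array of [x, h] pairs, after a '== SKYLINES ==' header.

== SKYLINES ==
[[24,13],[29,0]]
[[19,13],[29,0]]
[[19,13],[29,8],[38,0]]
[[19,13],[29,8],[37,11],[43,0]]
[[19,13],[29,8],[37,11],[43,1],[49,0]]
[[6,1],[19,13],[29,8],[37,11],[43,1],[49,0]]
[[6,1],[19,13],[29,8],[37,11],[43,1],[49,0]]
[[6,1],[19,13],[29,8],[37,11],[44,1],[49,0]]
[[6,1],[19,13],[36,8],[37,11],[44,1],[49,0]]
[[6,1],[19,13],[36,8],[37,11],[38,14],[50,0]]
[[6,4],[19,13],[36,8],[37,11],[38,14],[50,0]]
[[6,4],[19,13],[36,8],[37,13],[38,14],[50,0]]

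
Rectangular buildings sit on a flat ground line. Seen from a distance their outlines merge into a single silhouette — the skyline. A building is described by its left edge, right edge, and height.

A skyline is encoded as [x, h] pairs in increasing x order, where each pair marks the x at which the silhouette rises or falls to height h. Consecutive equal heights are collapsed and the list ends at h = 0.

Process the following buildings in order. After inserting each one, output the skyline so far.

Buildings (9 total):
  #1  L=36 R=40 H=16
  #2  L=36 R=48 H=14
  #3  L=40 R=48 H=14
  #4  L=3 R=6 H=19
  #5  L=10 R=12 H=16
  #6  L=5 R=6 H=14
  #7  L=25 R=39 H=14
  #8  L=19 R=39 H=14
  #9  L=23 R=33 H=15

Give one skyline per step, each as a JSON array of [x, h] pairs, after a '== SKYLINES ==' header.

== SKYLINES ==
[[36,16],[40,0]]
[[36,16],[40,14],[48,0]]
[[36,16],[40,14],[48,0]]
[[3,19],[6,0],[36,16],[40,14],[48,0]]
[[3,19],[6,0],[10,16],[12,0],[36,16],[40,14],[48,0]]
[[3,19],[6,0],[10,16],[12,0],[36,16],[40,14],[48,0]]
[[3,19],[6,0],[10,16],[12,0],[25,14],[36,16],[40,14],[48,0]]
[[3,19],[6,0],[10,16],[12,0],[19,14],[36,16],[40,14],[48,0]]
[[3,19],[6,0],[10,16],[12,0],[19,14],[23,15],[33,14],[36,16],[40,14],[48,0]]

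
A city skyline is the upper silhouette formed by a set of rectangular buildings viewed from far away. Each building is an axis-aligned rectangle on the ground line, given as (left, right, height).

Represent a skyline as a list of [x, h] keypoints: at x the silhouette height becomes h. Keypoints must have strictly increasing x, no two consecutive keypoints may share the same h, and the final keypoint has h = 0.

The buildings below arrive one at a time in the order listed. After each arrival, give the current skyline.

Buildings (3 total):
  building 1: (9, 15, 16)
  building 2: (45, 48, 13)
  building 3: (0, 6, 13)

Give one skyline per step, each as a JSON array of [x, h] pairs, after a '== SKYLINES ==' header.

== SKYLINES ==
[[9,16],[15,0]]
[[9,16],[15,0],[45,13],[48,0]]
[[0,13],[6,0],[9,16],[15,0],[45,13],[48,0]]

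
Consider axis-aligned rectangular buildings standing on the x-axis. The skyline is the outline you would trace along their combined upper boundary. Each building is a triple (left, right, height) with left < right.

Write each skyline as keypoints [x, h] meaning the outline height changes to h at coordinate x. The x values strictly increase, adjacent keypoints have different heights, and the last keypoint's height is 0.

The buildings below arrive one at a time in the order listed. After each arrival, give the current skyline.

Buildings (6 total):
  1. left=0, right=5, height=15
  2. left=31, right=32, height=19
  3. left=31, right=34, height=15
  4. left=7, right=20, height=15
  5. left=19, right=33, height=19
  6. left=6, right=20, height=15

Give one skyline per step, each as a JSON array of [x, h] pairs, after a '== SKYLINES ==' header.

== SKYLINES ==
[[0,15],[5,0]]
[[0,15],[5,0],[31,19],[32,0]]
[[0,15],[5,0],[31,19],[32,15],[34,0]]
[[0,15],[5,0],[7,15],[20,0],[31,19],[32,15],[34,0]]
[[0,15],[5,0],[7,15],[19,19],[33,15],[34,0]]
[[0,15],[5,0],[6,15],[19,19],[33,15],[34,0]]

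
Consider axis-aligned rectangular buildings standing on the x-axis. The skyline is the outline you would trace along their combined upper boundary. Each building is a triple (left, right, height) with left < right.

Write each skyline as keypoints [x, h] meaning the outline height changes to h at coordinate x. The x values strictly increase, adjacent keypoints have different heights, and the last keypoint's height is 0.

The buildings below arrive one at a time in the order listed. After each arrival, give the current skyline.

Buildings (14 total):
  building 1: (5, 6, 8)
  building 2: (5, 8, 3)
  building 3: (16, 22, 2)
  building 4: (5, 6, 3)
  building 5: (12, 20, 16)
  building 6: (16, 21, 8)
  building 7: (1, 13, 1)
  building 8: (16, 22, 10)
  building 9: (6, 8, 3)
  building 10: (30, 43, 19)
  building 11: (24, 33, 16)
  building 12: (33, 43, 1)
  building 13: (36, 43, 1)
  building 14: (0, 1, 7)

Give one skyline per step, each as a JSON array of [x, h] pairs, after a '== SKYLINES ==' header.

== SKYLINES ==
[[5,8],[6,0]]
[[5,8],[6,3],[8,0]]
[[5,8],[6,3],[8,0],[16,2],[22,0]]
[[5,8],[6,3],[8,0],[16,2],[22,0]]
[[5,8],[6,3],[8,0],[12,16],[20,2],[22,0]]
[[5,8],[6,3],[8,0],[12,16],[20,8],[21,2],[22,0]]
[[1,1],[5,8],[6,3],[8,1],[12,16],[20,8],[21,2],[22,0]]
[[1,1],[5,8],[6,3],[8,1],[12,16],[20,10],[22,0]]
[[1,1],[5,8],[6,3],[8,1],[12,16],[20,10],[22,0]]
[[1,1],[5,8],[6,3],[8,1],[12,16],[20,10],[22,0],[30,19],[43,0]]
[[1,1],[5,8],[6,3],[8,1],[12,16],[20,10],[22,0],[24,16],[30,19],[43,0]]
[[1,1],[5,8],[6,3],[8,1],[12,16],[20,10],[22,0],[24,16],[30,19],[43,0]]
[[1,1],[5,8],[6,3],[8,1],[12,16],[20,10],[22,0],[24,16],[30,19],[43,0]]
[[0,7],[1,1],[5,8],[6,3],[8,1],[12,16],[20,10],[22,0],[24,16],[30,19],[43,0]]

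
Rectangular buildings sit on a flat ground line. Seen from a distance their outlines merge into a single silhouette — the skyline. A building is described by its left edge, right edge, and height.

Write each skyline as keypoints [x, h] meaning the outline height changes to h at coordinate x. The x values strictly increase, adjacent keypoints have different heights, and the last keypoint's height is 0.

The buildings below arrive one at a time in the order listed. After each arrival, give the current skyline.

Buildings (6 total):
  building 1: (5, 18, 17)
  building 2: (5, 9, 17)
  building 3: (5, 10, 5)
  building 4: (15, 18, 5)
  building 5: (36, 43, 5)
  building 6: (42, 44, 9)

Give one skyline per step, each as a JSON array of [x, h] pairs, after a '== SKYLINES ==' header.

== SKYLINES ==
[[5,17],[18,0]]
[[5,17],[18,0]]
[[5,17],[18,0]]
[[5,17],[18,0]]
[[5,17],[18,0],[36,5],[43,0]]
[[5,17],[18,0],[36,5],[42,9],[44,0]]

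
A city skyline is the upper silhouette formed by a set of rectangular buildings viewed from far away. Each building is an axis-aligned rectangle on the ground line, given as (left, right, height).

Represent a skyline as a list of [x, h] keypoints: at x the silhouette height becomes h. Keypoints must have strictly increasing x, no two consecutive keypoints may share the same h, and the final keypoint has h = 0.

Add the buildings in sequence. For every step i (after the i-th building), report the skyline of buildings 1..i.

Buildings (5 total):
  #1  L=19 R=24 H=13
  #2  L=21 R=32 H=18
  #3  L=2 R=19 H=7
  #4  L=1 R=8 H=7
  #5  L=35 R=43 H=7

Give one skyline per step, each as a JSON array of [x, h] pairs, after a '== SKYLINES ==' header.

== SKYLINES ==
[[19,13],[24,0]]
[[19,13],[21,18],[32,0]]
[[2,7],[19,13],[21,18],[32,0]]
[[1,7],[19,13],[21,18],[32,0]]
[[1,7],[19,13],[21,18],[32,0],[35,7],[43,0]]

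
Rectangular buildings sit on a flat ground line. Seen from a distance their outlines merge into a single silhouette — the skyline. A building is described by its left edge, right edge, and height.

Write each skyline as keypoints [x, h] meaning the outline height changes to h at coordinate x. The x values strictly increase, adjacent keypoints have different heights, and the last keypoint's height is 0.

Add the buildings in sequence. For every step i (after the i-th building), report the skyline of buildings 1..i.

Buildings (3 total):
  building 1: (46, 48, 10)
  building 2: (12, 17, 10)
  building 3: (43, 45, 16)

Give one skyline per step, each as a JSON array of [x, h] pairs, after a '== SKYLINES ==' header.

== SKYLINES ==
[[46,10],[48,0]]
[[12,10],[17,0],[46,10],[48,0]]
[[12,10],[17,0],[43,16],[45,0],[46,10],[48,0]]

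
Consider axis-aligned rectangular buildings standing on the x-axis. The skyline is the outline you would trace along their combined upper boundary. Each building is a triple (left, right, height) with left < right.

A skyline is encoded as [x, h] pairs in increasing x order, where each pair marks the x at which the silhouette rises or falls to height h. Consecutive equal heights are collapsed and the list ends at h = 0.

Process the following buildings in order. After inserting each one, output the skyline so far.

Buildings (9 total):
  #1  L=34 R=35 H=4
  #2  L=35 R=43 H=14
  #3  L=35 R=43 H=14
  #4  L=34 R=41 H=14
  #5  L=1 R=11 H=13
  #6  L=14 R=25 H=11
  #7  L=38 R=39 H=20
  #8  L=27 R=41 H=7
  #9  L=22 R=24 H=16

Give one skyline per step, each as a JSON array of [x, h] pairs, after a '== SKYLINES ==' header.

== SKYLINES ==
[[34,4],[35,0]]
[[34,4],[35,14],[43,0]]
[[34,4],[35,14],[43,0]]
[[34,14],[43,0]]
[[1,13],[11,0],[34,14],[43,0]]
[[1,13],[11,0],[14,11],[25,0],[34,14],[43,0]]
[[1,13],[11,0],[14,11],[25,0],[34,14],[38,20],[39,14],[43,0]]
[[1,13],[11,0],[14,11],[25,0],[27,7],[34,14],[38,20],[39,14],[43,0]]
[[1,13],[11,0],[14,11],[22,16],[24,11],[25,0],[27,7],[34,14],[38,20],[39,14],[43,0]]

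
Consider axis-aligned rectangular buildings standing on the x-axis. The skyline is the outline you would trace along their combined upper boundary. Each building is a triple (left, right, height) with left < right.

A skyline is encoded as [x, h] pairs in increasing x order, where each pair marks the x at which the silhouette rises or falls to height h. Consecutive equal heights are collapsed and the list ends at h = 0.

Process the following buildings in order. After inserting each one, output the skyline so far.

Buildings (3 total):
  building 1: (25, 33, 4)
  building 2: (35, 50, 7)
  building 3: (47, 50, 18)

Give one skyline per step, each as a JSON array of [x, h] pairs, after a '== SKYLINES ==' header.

== SKYLINES ==
[[25,4],[33,0]]
[[25,4],[33,0],[35,7],[50,0]]
[[25,4],[33,0],[35,7],[47,18],[50,0]]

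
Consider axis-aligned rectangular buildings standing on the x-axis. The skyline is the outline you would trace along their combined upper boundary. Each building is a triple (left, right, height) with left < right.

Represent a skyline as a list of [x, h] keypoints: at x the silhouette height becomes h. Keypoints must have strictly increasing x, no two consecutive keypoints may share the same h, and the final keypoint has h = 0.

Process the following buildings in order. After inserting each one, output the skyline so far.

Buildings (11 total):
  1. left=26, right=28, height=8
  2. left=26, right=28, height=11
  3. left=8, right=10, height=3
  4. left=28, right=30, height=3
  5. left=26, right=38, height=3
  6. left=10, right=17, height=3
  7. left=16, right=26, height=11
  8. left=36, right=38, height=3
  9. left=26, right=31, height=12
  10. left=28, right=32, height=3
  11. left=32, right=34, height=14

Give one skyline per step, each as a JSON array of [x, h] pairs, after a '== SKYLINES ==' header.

== SKYLINES ==
[[26,8],[28,0]]
[[26,11],[28,0]]
[[8,3],[10,0],[26,11],[28,0]]
[[8,3],[10,0],[26,11],[28,3],[30,0]]
[[8,3],[10,0],[26,11],[28,3],[38,0]]
[[8,3],[17,0],[26,11],[28,3],[38,0]]
[[8,3],[16,11],[28,3],[38,0]]
[[8,3],[16,11],[28,3],[38,0]]
[[8,3],[16,11],[26,12],[31,3],[38,0]]
[[8,3],[16,11],[26,12],[31,3],[38,0]]
[[8,3],[16,11],[26,12],[31,3],[32,14],[34,3],[38,0]]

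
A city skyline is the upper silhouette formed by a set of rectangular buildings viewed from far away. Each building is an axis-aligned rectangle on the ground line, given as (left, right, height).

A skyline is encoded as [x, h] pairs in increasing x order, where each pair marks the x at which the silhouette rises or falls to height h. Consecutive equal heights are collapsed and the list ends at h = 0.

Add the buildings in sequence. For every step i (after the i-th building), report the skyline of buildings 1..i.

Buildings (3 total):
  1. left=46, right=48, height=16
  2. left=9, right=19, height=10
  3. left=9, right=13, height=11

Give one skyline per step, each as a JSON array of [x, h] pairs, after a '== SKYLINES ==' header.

== SKYLINES ==
[[46,16],[48,0]]
[[9,10],[19,0],[46,16],[48,0]]
[[9,11],[13,10],[19,0],[46,16],[48,0]]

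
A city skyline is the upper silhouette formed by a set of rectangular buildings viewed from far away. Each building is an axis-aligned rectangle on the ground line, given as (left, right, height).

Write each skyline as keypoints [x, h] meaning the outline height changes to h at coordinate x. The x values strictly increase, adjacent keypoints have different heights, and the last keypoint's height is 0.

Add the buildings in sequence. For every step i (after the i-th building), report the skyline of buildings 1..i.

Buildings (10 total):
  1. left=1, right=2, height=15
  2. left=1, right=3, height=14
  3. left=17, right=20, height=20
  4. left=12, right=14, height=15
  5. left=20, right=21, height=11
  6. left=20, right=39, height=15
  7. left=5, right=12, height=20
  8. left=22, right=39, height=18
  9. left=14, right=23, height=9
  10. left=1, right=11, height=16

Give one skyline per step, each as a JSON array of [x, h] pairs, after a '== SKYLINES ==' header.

== SKYLINES ==
[[1,15],[2,0]]
[[1,15],[2,14],[3,0]]
[[1,15],[2,14],[3,0],[17,20],[20,0]]
[[1,15],[2,14],[3,0],[12,15],[14,0],[17,20],[20,0]]
[[1,15],[2,14],[3,0],[12,15],[14,0],[17,20],[20,11],[21,0]]
[[1,15],[2,14],[3,0],[12,15],[14,0],[17,20],[20,15],[39,0]]
[[1,15],[2,14],[3,0],[5,20],[12,15],[14,0],[17,20],[20,15],[39,0]]
[[1,15],[2,14],[3,0],[5,20],[12,15],[14,0],[17,20],[20,15],[22,18],[39,0]]
[[1,15],[2,14],[3,0],[5,20],[12,15],[14,9],[17,20],[20,15],[22,18],[39,0]]
[[1,16],[5,20],[12,15],[14,9],[17,20],[20,15],[22,18],[39,0]]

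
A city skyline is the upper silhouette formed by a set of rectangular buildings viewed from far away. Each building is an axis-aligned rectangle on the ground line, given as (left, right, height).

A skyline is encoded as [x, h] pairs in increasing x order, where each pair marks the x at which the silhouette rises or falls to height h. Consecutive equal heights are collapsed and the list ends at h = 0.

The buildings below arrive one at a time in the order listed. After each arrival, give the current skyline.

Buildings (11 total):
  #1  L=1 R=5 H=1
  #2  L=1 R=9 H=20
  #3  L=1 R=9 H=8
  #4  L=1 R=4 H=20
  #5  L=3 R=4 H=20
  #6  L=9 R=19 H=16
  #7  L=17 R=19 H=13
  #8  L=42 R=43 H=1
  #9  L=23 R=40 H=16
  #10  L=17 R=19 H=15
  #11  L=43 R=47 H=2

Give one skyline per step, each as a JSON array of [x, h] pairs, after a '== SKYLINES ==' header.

== SKYLINES ==
[[1,1],[5,0]]
[[1,20],[9,0]]
[[1,20],[9,0]]
[[1,20],[9,0]]
[[1,20],[9,0]]
[[1,20],[9,16],[19,0]]
[[1,20],[9,16],[19,0]]
[[1,20],[9,16],[19,0],[42,1],[43,0]]
[[1,20],[9,16],[19,0],[23,16],[40,0],[42,1],[43,0]]
[[1,20],[9,16],[19,0],[23,16],[40,0],[42,1],[43,0]]
[[1,20],[9,16],[19,0],[23,16],[40,0],[42,1],[43,2],[47,0]]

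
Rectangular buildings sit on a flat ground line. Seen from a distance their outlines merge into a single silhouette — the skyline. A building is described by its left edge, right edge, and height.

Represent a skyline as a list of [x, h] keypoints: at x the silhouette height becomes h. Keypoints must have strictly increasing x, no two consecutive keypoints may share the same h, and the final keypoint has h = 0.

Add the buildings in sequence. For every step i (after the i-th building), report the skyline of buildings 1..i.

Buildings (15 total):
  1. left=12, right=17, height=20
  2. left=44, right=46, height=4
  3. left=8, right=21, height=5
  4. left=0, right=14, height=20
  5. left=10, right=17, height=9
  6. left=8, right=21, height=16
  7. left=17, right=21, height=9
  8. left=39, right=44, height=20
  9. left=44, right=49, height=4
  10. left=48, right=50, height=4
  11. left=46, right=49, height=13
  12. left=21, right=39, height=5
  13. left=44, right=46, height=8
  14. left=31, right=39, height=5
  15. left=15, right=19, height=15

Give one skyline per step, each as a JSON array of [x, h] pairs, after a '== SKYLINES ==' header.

== SKYLINES ==
[[12,20],[17,0]]
[[12,20],[17,0],[44,4],[46,0]]
[[8,5],[12,20],[17,5],[21,0],[44,4],[46,0]]
[[0,20],[17,5],[21,0],[44,4],[46,0]]
[[0,20],[17,5],[21,0],[44,4],[46,0]]
[[0,20],[17,16],[21,0],[44,4],[46,0]]
[[0,20],[17,16],[21,0],[44,4],[46,0]]
[[0,20],[17,16],[21,0],[39,20],[44,4],[46,0]]
[[0,20],[17,16],[21,0],[39,20],[44,4],[49,0]]
[[0,20],[17,16],[21,0],[39,20],[44,4],[50,0]]
[[0,20],[17,16],[21,0],[39,20],[44,4],[46,13],[49,4],[50,0]]
[[0,20],[17,16],[21,5],[39,20],[44,4],[46,13],[49,4],[50,0]]
[[0,20],[17,16],[21,5],[39,20],[44,8],[46,13],[49,4],[50,0]]
[[0,20],[17,16],[21,5],[39,20],[44,8],[46,13],[49,4],[50,0]]
[[0,20],[17,16],[21,5],[39,20],[44,8],[46,13],[49,4],[50,0]]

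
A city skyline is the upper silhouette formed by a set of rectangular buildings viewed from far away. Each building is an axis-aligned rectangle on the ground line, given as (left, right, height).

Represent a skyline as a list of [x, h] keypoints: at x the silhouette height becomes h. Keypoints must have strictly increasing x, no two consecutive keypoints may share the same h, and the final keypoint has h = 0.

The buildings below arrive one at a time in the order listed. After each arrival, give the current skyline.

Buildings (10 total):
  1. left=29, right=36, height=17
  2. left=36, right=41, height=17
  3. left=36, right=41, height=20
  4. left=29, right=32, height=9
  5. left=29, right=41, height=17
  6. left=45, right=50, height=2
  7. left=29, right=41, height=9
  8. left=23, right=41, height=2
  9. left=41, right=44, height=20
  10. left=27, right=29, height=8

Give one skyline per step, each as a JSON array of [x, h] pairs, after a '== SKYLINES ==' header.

== SKYLINES ==
[[29,17],[36,0]]
[[29,17],[41,0]]
[[29,17],[36,20],[41,0]]
[[29,17],[36,20],[41,0]]
[[29,17],[36,20],[41,0]]
[[29,17],[36,20],[41,0],[45,2],[50,0]]
[[29,17],[36,20],[41,0],[45,2],[50,0]]
[[23,2],[29,17],[36,20],[41,0],[45,2],[50,0]]
[[23,2],[29,17],[36,20],[44,0],[45,2],[50,0]]
[[23,2],[27,8],[29,17],[36,20],[44,0],[45,2],[50,0]]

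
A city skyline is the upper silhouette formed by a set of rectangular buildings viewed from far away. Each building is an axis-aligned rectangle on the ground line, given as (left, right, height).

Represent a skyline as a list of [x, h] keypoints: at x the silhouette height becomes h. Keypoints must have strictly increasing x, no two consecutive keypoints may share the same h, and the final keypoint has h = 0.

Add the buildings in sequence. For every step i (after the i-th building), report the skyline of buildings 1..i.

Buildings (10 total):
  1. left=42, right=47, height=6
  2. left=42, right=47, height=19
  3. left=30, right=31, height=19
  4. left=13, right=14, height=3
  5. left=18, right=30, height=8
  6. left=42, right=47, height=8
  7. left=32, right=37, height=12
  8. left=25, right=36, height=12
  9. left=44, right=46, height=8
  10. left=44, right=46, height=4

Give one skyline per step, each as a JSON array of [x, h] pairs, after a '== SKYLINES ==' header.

== SKYLINES ==
[[42,6],[47,0]]
[[42,19],[47,0]]
[[30,19],[31,0],[42,19],[47,0]]
[[13,3],[14,0],[30,19],[31,0],[42,19],[47,0]]
[[13,3],[14,0],[18,8],[30,19],[31,0],[42,19],[47,0]]
[[13,3],[14,0],[18,8],[30,19],[31,0],[42,19],[47,0]]
[[13,3],[14,0],[18,8],[30,19],[31,0],[32,12],[37,0],[42,19],[47,0]]
[[13,3],[14,0],[18,8],[25,12],[30,19],[31,12],[37,0],[42,19],[47,0]]
[[13,3],[14,0],[18,8],[25,12],[30,19],[31,12],[37,0],[42,19],[47,0]]
[[13,3],[14,0],[18,8],[25,12],[30,19],[31,12],[37,0],[42,19],[47,0]]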